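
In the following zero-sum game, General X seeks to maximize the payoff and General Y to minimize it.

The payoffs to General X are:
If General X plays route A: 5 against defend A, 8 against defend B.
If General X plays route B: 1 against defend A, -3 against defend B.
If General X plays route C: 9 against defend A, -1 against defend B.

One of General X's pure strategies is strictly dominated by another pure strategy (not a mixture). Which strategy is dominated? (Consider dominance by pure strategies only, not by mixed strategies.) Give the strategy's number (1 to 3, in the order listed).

Compare route B with route A: 5 > 1, 8 > -3.
So route A strictly dominates route B for General X; route B is strictly dominated.

2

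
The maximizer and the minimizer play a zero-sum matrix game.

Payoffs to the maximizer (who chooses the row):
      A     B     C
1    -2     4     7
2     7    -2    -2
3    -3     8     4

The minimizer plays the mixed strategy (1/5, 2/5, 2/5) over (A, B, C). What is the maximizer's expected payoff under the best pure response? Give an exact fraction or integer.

21/5

1: (-2)·(1/5) + (4)·(2/5) + (7)·(2/5) = 4.
2: (7)·(1/5) + (-2)·(2/5) + (-2)·(2/5) = -1/5.
3: (-3)·(1/5) + (8)·(2/5) + (4)·(2/5) = 21/5.
The best pure response is 3 with expected payoff 21/5.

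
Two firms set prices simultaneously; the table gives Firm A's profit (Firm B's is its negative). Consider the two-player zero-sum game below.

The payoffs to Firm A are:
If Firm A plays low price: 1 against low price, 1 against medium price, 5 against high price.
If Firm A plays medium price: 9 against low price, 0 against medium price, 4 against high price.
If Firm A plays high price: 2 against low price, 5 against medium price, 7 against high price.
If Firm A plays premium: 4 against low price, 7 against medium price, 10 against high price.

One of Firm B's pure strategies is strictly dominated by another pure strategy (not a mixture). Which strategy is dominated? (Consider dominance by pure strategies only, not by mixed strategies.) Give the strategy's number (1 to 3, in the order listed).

3

Firm B prefers columns that give Firm A less. Compare high price with medium price: 1 < 5, 0 < 4, 5 < 7, 7 < 10.
So medium price strictly dominates high price for Firm B; high price is strictly dominated.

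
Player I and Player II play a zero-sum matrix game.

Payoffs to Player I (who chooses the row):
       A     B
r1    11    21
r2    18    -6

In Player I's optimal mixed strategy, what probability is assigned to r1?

Row minima are 11 and -6, so Player I's maximin is 11; column maxima are 18 and 21, so Player II's minimax is 18. These differ, so the equilibrium is in mixed strategies.
Let Player I play r1 with probability p. Player II is indifferent when 11p + 18(1−p) = 21p − 6(1−p), giving p = 12/17.

12/17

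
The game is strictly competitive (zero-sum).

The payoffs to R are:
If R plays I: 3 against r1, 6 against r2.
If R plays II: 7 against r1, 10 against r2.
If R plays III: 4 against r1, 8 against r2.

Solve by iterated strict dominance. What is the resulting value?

Column r2 is strictly dominated by r1 for C (3<6, 7<10, 4<8); eliminate r2.
Row III is strictly dominated by row II (7>4); eliminate III.
Row I is strictly dominated by row II (7>3); eliminate I.
Only (II, r1) remains, with payoff 7.

7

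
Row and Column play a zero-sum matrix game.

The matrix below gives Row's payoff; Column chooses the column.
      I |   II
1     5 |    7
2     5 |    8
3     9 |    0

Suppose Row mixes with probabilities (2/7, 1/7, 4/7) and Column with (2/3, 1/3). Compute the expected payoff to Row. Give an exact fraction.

Against (2/3, 1/3), each row's expected payoff is 1: 17/3; 2: 6; 3: 6.
Taking the (2/7, 1/7, 4/7)-weighted average: (2/7)·(17/3) + (1/7)·(6) + (4/7)·(6) = 124/21.

124/21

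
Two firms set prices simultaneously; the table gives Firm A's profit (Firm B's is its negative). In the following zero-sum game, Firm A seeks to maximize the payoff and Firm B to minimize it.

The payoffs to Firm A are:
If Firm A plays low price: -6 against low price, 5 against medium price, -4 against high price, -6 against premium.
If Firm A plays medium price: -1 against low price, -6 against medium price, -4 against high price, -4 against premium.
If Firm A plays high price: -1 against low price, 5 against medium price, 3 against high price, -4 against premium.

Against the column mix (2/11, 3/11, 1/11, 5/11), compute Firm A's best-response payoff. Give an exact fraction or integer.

-4/11

low price: (-6)·(2/11) + (5)·(3/11) + (-4)·(1/11) + (-6)·(5/11) = -31/11.
medium price: (-1)·(2/11) + (-6)·(3/11) + (-4)·(1/11) + (-4)·(5/11) = -4.
high price: (-1)·(2/11) + (5)·(3/11) + (3)·(1/11) + (-4)·(5/11) = -4/11.
The best pure response is high price with expected payoff -4/11.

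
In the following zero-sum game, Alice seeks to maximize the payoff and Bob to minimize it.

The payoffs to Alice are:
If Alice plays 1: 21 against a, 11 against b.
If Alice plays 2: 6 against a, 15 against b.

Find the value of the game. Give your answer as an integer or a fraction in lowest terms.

Row minima are 11 and 6, so Alice's maximin is 11; column maxima are 21 and 15, so Bob's minimax is 15. These differ, so the equilibrium is in mixed strategies.
Let Alice play 1 with probability p. Bob is indifferent when 21p + 6(1−p) = 11p + 15(1−p), giving p = 9/19.
Let Bob play a with probability q. Alice is indifferent when 21q + 11(1−q) = 6q + 15(1−q), giving q = 4/19.
The value is 21·(4/19) + (11)·(15/19) = 249/19.

249/19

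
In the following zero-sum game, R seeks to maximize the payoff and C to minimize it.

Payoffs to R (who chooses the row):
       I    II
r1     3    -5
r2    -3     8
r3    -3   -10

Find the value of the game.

Row r3 is strictly dominated by row r1, so R never plays it.
The remaining 2×2 game on (r1, r2) × (I, II) has no saddle point. Let R play r1 with probability p; indifference gives 3p − 3(1−p) = −5p + 8(1−p), so p = 11/19.
Similarly C's optimal q on I is 13/19, and the value is 3·(13/19) + (-5)·(6/19) = 9/19.

9/19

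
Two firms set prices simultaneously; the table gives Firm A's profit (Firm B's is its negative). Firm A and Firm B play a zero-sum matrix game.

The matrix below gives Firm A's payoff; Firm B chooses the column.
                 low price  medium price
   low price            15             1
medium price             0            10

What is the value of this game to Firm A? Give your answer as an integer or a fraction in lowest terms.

Row minima are 1 and 0, so Firm A's maximin is 1; column maxima are 15 and 10, so Firm B's minimax is 10. These differ, so the equilibrium is in mixed strategies.
Let Firm A play low price with probability p. Firm B is indifferent when 15p = p + 10(1−p), giving p = 5/12.
Let Firm B play low price with probability q. Firm A is indifferent when 15q + (1−q) = 10(1−q), giving q = 3/8.
The value is 15·(3/8) + (1)·(5/8) = 25/4.

25/4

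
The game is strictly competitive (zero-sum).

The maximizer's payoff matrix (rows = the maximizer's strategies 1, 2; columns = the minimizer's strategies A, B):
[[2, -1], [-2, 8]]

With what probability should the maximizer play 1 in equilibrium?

Row minima are -1 and -2, so the maximizer's maximin is -1; column maxima are 2 and 8, so the minimizer's minimax is 2. These differ, so the equilibrium is in mixed strategies.
Let the maximizer play 1 with probability p. The minimizer is indifferent when 2p − 2(1−p) = −p + 8(1−p), giving p = 10/13.

10/13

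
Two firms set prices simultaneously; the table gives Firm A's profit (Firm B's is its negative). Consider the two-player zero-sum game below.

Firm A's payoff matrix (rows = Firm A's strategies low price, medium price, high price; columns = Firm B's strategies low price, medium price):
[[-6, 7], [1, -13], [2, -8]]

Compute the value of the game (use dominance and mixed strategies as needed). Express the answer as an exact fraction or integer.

-34/23

Row medium price is strictly dominated by row high price, so Firm A never plays it.
The remaining 2×2 game on (low price, high price) × (low price, medium price) has no saddle point. Let Firm A play low price with probability p; indifference gives −6p + 2(1−p) = 7p − 8(1−p), so p = 10/23.
Similarly Firm B's optimal q on low price is 15/23, and the value is -6·(15/23) + (7)·(8/23) = -34/23.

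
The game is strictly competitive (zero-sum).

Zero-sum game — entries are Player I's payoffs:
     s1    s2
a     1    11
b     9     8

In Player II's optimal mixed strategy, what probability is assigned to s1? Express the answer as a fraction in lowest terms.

3/11

Row minima are 1 and 8, so Player I's maximin is 8; column maxima are 9 and 11, so Player II's minimax is 9. These differ, so the equilibrium is in mixed strategies.
Let Player II play s1 with probability q. Player I is indifferent when q + 11(1−q) = 9q + 8(1−q), giving q = 3/11.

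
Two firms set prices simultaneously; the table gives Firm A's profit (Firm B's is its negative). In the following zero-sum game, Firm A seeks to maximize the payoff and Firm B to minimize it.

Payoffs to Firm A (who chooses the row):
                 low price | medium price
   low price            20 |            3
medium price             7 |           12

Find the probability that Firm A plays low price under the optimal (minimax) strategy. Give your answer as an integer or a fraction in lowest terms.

Row minima are 3 and 7, so Firm A's maximin is 7; column maxima are 20 and 12, so Firm B's minimax is 12. These differ, so the equilibrium is in mixed strategies.
Let Firm A play low price with probability p. Firm B is indifferent when 20p + 7(1−p) = 3p + 12(1−p), giving p = 5/22.

5/22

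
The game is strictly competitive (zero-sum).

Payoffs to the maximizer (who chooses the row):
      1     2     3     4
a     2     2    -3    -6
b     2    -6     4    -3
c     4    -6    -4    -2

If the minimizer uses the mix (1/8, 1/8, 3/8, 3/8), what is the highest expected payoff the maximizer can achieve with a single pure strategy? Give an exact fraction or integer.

-1/8

a: (2)·(1/8) + (2)·(1/8) + (-3)·(3/8) + (-6)·(3/8) = -23/8.
b: (2)·(1/8) + (-6)·(1/8) + (4)·(3/8) + (-3)·(3/8) = -1/8.
c: (4)·(1/8) + (-6)·(1/8) + (-4)·(3/8) + (-2)·(3/8) = -5/2.
The best pure response is b with expected payoff -1/8.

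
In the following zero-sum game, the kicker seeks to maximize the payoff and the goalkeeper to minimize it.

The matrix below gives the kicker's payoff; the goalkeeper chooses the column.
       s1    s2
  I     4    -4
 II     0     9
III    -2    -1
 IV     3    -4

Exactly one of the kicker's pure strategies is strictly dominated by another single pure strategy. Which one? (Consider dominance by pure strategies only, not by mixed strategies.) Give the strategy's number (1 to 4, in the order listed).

Compare III with II: 0 > -2, 9 > -1.
So II strictly dominates III for the kicker; III is strictly dominated.

3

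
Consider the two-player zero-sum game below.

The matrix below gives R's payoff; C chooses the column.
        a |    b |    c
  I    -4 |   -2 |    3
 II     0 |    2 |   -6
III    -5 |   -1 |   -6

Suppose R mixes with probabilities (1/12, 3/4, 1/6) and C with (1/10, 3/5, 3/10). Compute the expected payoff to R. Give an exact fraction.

-119/120

Against (1/10, 3/5, 3/10), each row's expected payoff is I: -7/10; II: -3/5; III: -29/10.
Taking the (1/12, 3/4, 1/6)-weighted average: (1/12)·(-7/10) + (3/4)·(-3/5) + (1/6)·(-29/10) = -119/120.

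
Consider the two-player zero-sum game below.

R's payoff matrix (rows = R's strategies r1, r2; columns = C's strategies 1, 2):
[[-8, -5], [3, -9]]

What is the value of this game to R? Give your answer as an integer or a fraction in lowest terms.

-29/5

Row minima are -8 and -9, so R's maximin is -8; column maxima are 3 and -5, so C's minimax is -5. These differ, so the equilibrium is in mixed strategies.
Let R play r1 with probability p. C is indifferent when −8p + 3(1−p) = −5p − 9(1−p), giving p = 4/5.
Let C play 1 with probability q. R is indifferent when −8q − 5(1−q) = 3q − 9(1−q), giving q = 4/15.
The value is -8·(4/15) + (-5)·(11/15) = -29/5.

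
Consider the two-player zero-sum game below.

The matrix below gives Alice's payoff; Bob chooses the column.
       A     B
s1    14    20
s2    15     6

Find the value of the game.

72/5

Row minima are 14 and 6, so Alice's maximin is 14; column maxima are 15 and 20, so Bob's minimax is 15. These differ, so the equilibrium is in mixed strategies.
Let Alice play s1 with probability p. Bob is indifferent when 14p + 15(1−p) = 20p + 6(1−p), giving p = 3/5.
Let Bob play A with probability q. Alice is indifferent when 14q + 20(1−q) = 15q + 6(1−q), giving q = 14/15.
The value is 14·(14/15) + (20)·(1/15) = 72/5.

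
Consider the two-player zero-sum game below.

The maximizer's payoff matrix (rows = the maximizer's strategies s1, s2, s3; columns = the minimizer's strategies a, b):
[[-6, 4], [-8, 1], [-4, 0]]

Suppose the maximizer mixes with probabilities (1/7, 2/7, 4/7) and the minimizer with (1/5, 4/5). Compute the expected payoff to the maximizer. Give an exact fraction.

Against (1/5, 4/5), each row's expected payoff is s1: 2; s2: -4/5; s3: -4/5.
Taking the (1/7, 2/7, 4/7)-weighted average: (1/7)·(2) + (2/7)·(-4/5) + (4/7)·(-4/5) = -2/5.

-2/5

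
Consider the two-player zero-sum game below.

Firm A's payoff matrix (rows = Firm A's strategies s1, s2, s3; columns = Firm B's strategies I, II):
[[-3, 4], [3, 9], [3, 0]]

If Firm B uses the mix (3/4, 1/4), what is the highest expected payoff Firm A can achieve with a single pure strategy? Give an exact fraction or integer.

s1: (-3)·(3/4) + (4)·(1/4) = -5/4.
s2: (3)·(3/4) + (9)·(1/4) = 9/2.
s3: (3)·(3/4) + (0)·(1/4) = 9/4.
The best pure response is s2 with expected payoff 9/2.

9/2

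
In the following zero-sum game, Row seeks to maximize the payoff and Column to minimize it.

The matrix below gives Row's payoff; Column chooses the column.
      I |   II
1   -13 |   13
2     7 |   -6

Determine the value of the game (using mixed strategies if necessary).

Row minima are -13 and -6, so Row's maximin is -6; column maxima are 7 and 13, so Column's minimax is 7. These differ, so the equilibrium is in mixed strategies.
Let Row play 1 with probability p. Column is indifferent when −13p + 7(1−p) = 13p − 6(1−p), giving p = 1/3.
Let Column play I with probability q. Row is indifferent when −13q + 13(1−q) = 7q − 6(1−q), giving q = 19/39.
The value is -13·(19/39) + (13)·(20/39) = 1/3.

1/3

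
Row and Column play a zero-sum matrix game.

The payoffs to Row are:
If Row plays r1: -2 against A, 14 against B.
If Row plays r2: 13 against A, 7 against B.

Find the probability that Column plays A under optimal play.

7/22

Row minima are -2 and 7, so Row's maximin is 7; column maxima are 13 and 14, so Column's minimax is 13. These differ, so the equilibrium is in mixed strategies.
Let Column play A with probability q. Row is indifferent when −2q + 14(1−q) = 13q + 7(1−q), giving q = 7/22.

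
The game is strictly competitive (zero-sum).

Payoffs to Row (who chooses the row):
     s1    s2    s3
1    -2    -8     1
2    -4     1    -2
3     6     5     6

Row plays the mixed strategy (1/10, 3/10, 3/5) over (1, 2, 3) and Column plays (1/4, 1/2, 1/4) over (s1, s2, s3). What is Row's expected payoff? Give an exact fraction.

Against (1/4, 1/2, 1/4), each row's expected payoff is 1: -17/4; 2: -1; 3: 11/2.
Taking the (1/10, 3/10, 3/5)-weighted average: (1/10)·(-17/4) + (3/10)·(-1) + (3/5)·(11/2) = 103/40.

103/40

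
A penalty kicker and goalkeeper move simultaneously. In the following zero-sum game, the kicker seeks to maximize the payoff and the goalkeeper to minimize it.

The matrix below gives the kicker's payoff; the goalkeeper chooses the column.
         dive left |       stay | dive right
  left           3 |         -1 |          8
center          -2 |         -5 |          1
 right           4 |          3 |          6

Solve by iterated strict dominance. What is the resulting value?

3

Column dive left is strictly dominated by stay for the goalkeeper (-1<3, -5<-2, 3<4); eliminate dive left.
Row center is strictly dominated by row left (-1>-5, 8>1); eliminate center.
Column dive right is strictly dominated by stay for the goalkeeper (-1<8, 3<6); eliminate dive right.
Row left is strictly dominated by row right (3>-1); eliminate left.
Only (right, stay) remains, with payoff 3.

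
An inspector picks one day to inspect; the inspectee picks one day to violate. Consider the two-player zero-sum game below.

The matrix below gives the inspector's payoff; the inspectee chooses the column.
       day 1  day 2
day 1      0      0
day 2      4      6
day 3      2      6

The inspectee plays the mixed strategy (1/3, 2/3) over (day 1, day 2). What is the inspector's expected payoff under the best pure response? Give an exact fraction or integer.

day 1: (0)·(1/3) + (0)·(2/3) = 0.
day 2: (4)·(1/3) + (6)·(2/3) = 16/3.
day 3: (2)·(1/3) + (6)·(2/3) = 14/3.
The best pure response is day 2 with expected payoff 16/3.

16/3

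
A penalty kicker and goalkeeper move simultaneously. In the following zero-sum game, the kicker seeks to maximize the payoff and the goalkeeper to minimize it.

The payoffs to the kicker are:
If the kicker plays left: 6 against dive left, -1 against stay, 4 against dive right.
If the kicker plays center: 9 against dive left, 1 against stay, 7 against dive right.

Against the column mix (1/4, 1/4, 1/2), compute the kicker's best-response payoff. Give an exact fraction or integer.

6

left: (6)·(1/4) + (-1)·(1/4) + (4)·(1/2) = 13/4.
center: (9)·(1/4) + (1)·(1/4) + (7)·(1/2) = 6.
The best pure response is center with expected payoff 6.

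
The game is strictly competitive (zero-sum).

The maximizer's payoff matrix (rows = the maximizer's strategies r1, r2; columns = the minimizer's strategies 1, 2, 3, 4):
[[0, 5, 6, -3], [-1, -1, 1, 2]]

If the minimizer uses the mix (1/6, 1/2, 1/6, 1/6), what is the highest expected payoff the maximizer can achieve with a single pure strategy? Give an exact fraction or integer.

r1: (0)·(1/6) + (5)·(1/2) + (6)·(1/6) + (-3)·(1/6) = 3.
r2: (-1)·(1/6) + (-1)·(1/2) + (1)·(1/6) + (2)·(1/6) = -1/6.
The best pure response is r1 with expected payoff 3.

3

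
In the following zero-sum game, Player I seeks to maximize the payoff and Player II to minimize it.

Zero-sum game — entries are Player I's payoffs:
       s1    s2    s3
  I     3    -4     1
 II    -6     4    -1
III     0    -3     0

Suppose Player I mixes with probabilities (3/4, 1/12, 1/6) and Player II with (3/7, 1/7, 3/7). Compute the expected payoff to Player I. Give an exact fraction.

Against (3/7, 1/7, 3/7), each row's expected payoff is I: 8/7; II: -17/7; III: -3/7.
Taking the (3/4, 1/12, 1/6)-weighted average: (3/4)·(8/7) + (1/12)·(-17/7) + (1/6)·(-3/7) = 7/12.

7/12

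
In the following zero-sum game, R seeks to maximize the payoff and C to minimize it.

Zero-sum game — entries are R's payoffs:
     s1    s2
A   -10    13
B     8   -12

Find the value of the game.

-16/43

Row minima are -10 and -12, so R's maximin is -10; column maxima are 8 and 13, so C's minimax is 8. These differ, so the equilibrium is in mixed strategies.
Let R play A with probability p. C is indifferent when −10p + 8(1−p) = 13p − 12(1−p), giving p = 20/43.
Let C play s1 with probability q. R is indifferent when −10q + 13(1−q) = 8q − 12(1−q), giving q = 25/43.
The value is -10·(25/43) + (13)·(18/43) = -16/43.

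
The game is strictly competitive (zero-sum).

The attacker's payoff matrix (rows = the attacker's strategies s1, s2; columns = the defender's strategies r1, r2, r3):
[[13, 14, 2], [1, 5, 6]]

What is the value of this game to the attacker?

Column r2 is strictly dominated by r1 for the defender (it gives the attacker more in every row).
The remaining 2×2 game on (s1, s2) × (r1, r3) has no saddle point. Let the attacker play s1 with probability p; indifference gives 13p + (1−p) = 2p + 6(1−p), so p = 5/16.
Similarly the defender's optimal q on r1 is 1/4, and the value is 13·(1/4) + (2)·(3/4) = 19/4.

19/4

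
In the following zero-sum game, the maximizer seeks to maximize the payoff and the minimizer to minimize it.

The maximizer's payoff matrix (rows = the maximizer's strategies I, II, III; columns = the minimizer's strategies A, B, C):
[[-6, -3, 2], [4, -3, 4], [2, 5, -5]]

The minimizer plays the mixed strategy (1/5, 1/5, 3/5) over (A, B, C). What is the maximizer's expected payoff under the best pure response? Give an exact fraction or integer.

I: (-6)·(1/5) + (-3)·(1/5) + (2)·(3/5) = -3/5.
II: (4)·(1/5) + (-3)·(1/5) + (4)·(3/5) = 13/5.
III: (2)·(1/5) + (5)·(1/5) + (-5)·(3/5) = -8/5.
The best pure response is II with expected payoff 13/5.

13/5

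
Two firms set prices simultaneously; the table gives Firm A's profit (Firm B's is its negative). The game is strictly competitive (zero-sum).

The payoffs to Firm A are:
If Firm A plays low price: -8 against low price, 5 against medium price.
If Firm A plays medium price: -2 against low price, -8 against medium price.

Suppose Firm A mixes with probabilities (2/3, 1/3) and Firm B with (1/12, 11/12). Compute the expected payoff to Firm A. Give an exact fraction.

Against (1/12, 11/12), each row's expected payoff is low price: 47/12; medium price: -15/2.
Taking the (2/3, 1/3)-weighted average: (2/3)·(47/12) + (1/3)·(-15/2) = 1/9.

1/9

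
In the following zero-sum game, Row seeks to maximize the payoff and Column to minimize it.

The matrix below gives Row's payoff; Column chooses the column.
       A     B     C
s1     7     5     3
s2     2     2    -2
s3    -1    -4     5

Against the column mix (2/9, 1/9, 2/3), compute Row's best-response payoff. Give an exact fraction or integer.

s1: (7)·(2/9) + (5)·(1/9) + (3)·(2/3) = 37/9.
s2: (2)·(2/9) + (2)·(1/9) + (-2)·(2/3) = -2/3.
s3: (-1)·(2/9) + (-4)·(1/9) + (5)·(2/3) = 8/3.
The best pure response is s1 with expected payoff 37/9.

37/9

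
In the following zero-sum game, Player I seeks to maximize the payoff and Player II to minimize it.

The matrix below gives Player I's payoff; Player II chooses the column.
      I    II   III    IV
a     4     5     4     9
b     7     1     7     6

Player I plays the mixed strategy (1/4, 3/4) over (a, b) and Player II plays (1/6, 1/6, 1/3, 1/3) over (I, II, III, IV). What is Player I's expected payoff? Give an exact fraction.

137/24

Against (1/6, 1/6, 1/3, 1/3), each row's expected payoff is a: 35/6; b: 17/3.
Taking the (1/4, 3/4)-weighted average: (1/4)·(35/6) + (3/4)·(17/3) = 137/24.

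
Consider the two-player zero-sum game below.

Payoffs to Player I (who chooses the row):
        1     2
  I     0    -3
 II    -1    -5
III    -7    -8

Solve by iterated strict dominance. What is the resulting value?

Column 1 is strictly dominated by 2 for Player II (-3<0, -5<-1, -8<-7); eliminate 1.
Row III is strictly dominated by row I (-3>-8); eliminate III.
Row II is strictly dominated by row I (-3>-5); eliminate II.
Only (I, 2) remains, with payoff -3.

-3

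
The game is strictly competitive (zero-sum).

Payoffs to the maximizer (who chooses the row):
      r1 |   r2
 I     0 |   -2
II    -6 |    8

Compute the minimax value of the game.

-3/4

Row minima are -2 and -6, so the maximizer's maximin is -2; column maxima are 0 and 8, so the minimizer's minimax is 0. These differ, so the equilibrium is in mixed strategies.
Let the maximizer play I with probability p. The minimizer is indifferent when −6(1−p) = −2p + 8(1−p), giving p = 7/8.
Let the minimizer play r1 with probability q. The maximizer is indifferent when −2(1−q) = −6q + 8(1−q), giving q = 5/8.
The value is 0·(5/8) + (-2)·(3/8) = -3/4.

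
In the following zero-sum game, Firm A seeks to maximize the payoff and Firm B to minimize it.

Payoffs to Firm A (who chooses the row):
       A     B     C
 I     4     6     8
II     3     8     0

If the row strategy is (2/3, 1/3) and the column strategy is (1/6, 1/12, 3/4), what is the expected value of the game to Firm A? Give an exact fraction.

31/6

Against (1/6, 1/12, 3/4), each row's expected payoff is I: 43/6; II: 7/6.
Taking the (2/3, 1/3)-weighted average: (2/3)·(43/6) + (1/3)·(7/6) = 31/6.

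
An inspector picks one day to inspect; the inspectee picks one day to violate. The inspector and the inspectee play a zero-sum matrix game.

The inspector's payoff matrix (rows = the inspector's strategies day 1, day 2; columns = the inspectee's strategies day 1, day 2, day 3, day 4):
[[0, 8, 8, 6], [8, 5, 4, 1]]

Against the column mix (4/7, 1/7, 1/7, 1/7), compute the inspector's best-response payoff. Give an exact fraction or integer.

6

day 1: (0)·(4/7) + (8)·(1/7) + (8)·(1/7) + (6)·(1/7) = 22/7.
day 2: (8)·(4/7) + (5)·(1/7) + (4)·(1/7) + (1)·(1/7) = 6.
The best pure response is day 2 with expected payoff 6.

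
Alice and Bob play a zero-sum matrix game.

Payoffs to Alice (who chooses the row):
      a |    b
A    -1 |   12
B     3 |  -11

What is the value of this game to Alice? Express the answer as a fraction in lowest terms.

25/27

Row minima are -1 and -11, so Alice's maximin is -1; column maxima are 3 and 12, so Bob's minimax is 3. These differ, so the equilibrium is in mixed strategies.
Let Alice play A with probability p. Bob is indifferent when −p + 3(1−p) = 12p − 11(1−p), giving p = 14/27.
Let Bob play a with probability q. Alice is indifferent when −q + 12(1−q) = 3q − 11(1−q), giving q = 23/27.
The value is -1·(23/27) + (12)·(4/27) = 25/27.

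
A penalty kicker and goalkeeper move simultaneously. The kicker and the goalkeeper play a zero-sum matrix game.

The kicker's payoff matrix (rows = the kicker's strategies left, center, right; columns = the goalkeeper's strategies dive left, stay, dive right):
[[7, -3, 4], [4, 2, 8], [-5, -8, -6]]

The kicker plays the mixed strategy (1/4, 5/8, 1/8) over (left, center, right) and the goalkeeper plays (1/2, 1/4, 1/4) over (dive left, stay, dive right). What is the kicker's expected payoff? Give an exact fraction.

3

Against (1/2, 1/4, 1/4), each row's expected payoff is left: 15/4; center: 9/2; right: -6.
Taking the (1/4, 5/8, 1/8)-weighted average: (1/4)·(15/4) + (5/8)·(9/2) + (1/8)·(-6) = 3.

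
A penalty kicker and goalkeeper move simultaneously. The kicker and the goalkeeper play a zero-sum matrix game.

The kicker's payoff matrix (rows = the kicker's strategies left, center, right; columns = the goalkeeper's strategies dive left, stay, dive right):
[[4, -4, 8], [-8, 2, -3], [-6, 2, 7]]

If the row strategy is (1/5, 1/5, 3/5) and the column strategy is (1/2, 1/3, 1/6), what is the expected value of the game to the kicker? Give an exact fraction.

Against (1/2, 1/3, 1/6), each row's expected payoff is left: 2; center: -23/6; right: -7/6.
Taking the (1/5, 1/5, 3/5)-weighted average: (1/5)·(2) + (1/5)·(-23/6) + (3/5)·(-7/6) = -16/15.

-16/15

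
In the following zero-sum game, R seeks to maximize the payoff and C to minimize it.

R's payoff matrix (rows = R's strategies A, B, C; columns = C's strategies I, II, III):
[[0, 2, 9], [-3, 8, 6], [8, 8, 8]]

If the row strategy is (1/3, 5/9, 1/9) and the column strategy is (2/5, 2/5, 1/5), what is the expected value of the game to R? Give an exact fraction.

Against (2/5, 2/5, 1/5), each row's expected payoff is A: 13/5; B: 16/5; C: 8.
Taking the (1/3, 5/9, 1/9)-weighted average: (1/3)·(13/5) + (5/9)·(16/5) + (1/9)·(8) = 53/15.

53/15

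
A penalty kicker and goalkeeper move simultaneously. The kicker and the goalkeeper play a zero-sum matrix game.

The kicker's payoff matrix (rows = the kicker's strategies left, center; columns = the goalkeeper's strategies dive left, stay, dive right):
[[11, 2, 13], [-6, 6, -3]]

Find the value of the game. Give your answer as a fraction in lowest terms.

26/7

Column dive right is strictly dominated by dive left for the goalkeeper (it gives the kicker more in every row).
The remaining 2×2 game on (left, center) × (dive left, stay) has no saddle point. Let the kicker play left with probability p; indifference gives 11p − 6(1−p) = 2p + 6(1−p), so p = 4/7.
Similarly the goalkeeper's optimal q on dive left is 4/21, and the value is 11·(4/21) + (2)·(17/21) = 26/7.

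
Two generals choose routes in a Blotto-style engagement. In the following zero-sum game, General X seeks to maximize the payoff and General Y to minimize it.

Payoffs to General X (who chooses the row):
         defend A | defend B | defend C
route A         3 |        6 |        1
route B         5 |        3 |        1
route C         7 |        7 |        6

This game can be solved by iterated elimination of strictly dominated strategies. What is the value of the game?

Row route B is strictly dominated by row route C (7>5, 7>3, 6>1); eliminate route B.
Column defend A is strictly dominated by defend C for General Y (1<3, 6<7); eliminate defend A.
Row route A is strictly dominated by row route C (7>6, 6>1); eliminate route A.
Column defend B is strictly dominated by defend C for General Y (6<7); eliminate defend B.
Only (route C, defend C) remains, with payoff 6.

6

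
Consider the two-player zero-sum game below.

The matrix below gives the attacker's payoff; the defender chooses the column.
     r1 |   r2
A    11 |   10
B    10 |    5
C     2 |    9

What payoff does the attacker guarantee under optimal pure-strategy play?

Row minima: 10, 5, 2 → the attacker's maximin is 10.
Column maxima: 11, 10 → the defender's minimax is 10.
They coincide at (A, r2), so the value is 10.

10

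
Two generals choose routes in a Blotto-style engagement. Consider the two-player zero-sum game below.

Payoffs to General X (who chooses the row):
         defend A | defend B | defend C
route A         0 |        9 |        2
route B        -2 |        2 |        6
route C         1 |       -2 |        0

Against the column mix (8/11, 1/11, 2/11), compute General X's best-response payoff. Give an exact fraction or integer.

13/11

route A: (0)·(8/11) + (9)·(1/11) + (2)·(2/11) = 13/11.
route B: (-2)·(8/11) + (2)·(1/11) + (6)·(2/11) = -2/11.
route C: (1)·(8/11) + (-2)·(1/11) + (0)·(2/11) = 6/11.
The best pure response is route A with expected payoff 13/11.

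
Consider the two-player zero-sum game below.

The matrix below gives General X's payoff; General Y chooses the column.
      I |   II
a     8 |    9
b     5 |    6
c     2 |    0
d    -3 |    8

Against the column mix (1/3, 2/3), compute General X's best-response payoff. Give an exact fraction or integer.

a: (8)·(1/3) + (9)·(2/3) = 26/3.
b: (5)·(1/3) + (6)·(2/3) = 17/3.
c: (2)·(1/3) + (0)·(2/3) = 2/3.
d: (-3)·(1/3) + (8)·(2/3) = 13/3.
The best pure response is a with expected payoff 26/3.

26/3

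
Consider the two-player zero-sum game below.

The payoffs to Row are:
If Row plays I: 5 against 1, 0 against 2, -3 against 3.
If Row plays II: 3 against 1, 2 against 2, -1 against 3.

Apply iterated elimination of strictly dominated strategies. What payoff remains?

-1

Column 2 is strictly dominated by 3 for Column (-3<0, -1<2); eliminate 2.
Column 1 is strictly dominated by 3 for Column (-3<5, -1<3); eliminate 1.
Row I is strictly dominated by row II (-1>-3); eliminate I.
Only (II, 3) remains, with payoff -1.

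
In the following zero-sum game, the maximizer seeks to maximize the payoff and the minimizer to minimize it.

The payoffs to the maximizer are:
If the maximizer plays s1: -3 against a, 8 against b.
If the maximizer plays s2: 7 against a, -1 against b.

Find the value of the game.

Row minima are -3 and -1, so the maximizer's maximin is -1; column maxima are 7 and 8, so the minimizer's minimax is 7. These differ, so the equilibrium is in mixed strategies.
Let the maximizer play s1 with probability p. The minimizer is indifferent when −3p + 7(1−p) = 8p − (1−p), giving p = 8/19.
Let the minimizer play a with probability q. The maximizer is indifferent when −3q + 8(1−q) = 7q − (1−q), giving q = 9/19.
The value is -3·(9/19) + (8)·(10/19) = 53/19.

53/19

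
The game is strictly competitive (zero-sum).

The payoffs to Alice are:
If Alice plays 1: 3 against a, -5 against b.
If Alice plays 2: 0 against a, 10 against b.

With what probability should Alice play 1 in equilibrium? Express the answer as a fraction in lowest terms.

Row minima are -5 and 0, so Alice's maximin is 0; column maxima are 3 and 10, so Bob's minimax is 3. These differ, so the equilibrium is in mixed strategies.
Let Alice play 1 with probability p. Bob is indifferent when 3p = −5p + 10(1−p), giving p = 5/9.

5/9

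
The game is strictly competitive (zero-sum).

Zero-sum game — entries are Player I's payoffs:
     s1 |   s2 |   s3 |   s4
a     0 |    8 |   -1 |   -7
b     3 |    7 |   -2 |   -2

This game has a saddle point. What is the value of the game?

-2

Row minima: -7, -2 → Player I's maximin is -2.
Column maxima: 3, 8, -1, -2 → Player II's minimax is -2.
They coincide at (b, s4), so the value is -2.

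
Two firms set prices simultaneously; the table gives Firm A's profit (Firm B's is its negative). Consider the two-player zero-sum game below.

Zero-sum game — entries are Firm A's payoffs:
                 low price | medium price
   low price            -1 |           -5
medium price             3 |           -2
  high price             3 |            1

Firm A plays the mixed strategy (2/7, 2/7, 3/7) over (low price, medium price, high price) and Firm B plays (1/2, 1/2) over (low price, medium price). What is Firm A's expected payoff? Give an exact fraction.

Against (1/2, 1/2), each row's expected payoff is low price: -3; medium price: 1/2; high price: 2.
Taking the (2/7, 2/7, 3/7)-weighted average: (2/7)·(-3) + (2/7)·(1/2) + (3/7)·(2) = 1/7.

1/7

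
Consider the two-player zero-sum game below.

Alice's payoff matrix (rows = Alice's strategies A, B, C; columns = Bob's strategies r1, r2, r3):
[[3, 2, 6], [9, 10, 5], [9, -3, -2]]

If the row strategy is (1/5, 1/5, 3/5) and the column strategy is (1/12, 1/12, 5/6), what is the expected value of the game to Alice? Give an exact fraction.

Against (1/12, 1/12, 5/6), each row's expected payoff is A: 65/12; B: 23/4; C: -7/6.
Taking the (1/5, 1/5, 3/5)-weighted average: (1/5)·(65/12) + (1/5)·(23/4) + (3/5)·(-7/6) = 23/15.

23/15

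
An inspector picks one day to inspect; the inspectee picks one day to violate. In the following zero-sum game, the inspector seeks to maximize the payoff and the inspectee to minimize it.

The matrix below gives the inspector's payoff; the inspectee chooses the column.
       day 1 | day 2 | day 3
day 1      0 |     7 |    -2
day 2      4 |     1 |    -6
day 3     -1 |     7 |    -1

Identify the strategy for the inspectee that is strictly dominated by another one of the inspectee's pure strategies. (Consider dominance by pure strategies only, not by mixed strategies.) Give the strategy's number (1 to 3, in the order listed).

The inspectee prefers columns that give the inspector less. Compare day 2 with day 3: -2 < 7, -6 < 1, -1 < 7.
So day 3 strictly dominates day 2 for the inspectee; day 2 is strictly dominated.

2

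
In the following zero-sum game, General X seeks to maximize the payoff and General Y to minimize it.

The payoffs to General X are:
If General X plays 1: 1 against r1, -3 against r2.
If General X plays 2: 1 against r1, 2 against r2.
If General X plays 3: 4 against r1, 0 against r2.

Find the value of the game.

Row 1 is strictly dominated by row 3, so General X never plays it.
The remaining 2×2 game on (2, 3) × (r1, r2) has no saddle point. Let General X play 2 with probability p; indifference gives p + 4(1−p) = 2p, so p = 4/5.
Similarly General Y's optimal q on r1 is 2/5, and the value is 1·(2/5) + (2)·(3/5) = 8/5.

8/5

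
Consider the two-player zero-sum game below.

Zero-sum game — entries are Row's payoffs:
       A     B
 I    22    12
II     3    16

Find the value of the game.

316/23

Row minima are 12 and 3, so Row's maximin is 12; column maxima are 22 and 16, so Column's minimax is 16. These differ, so the equilibrium is in mixed strategies.
Let Row play I with probability p. Column is indifferent when 22p + 3(1−p) = 12p + 16(1−p), giving p = 13/23.
Let Column play A with probability q. Row is indifferent when 22q + 12(1−q) = 3q + 16(1−q), giving q = 4/23.
The value is 22·(4/23) + (12)·(19/23) = 316/23.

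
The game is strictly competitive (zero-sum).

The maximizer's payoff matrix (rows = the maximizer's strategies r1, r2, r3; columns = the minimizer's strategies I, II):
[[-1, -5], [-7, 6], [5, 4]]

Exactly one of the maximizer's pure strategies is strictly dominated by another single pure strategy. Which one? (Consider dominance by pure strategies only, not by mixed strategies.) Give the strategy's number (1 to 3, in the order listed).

1

Compare r1 with r3: 5 > -1, 4 > -5.
So r3 strictly dominates r1 for the maximizer; r1 is strictly dominated.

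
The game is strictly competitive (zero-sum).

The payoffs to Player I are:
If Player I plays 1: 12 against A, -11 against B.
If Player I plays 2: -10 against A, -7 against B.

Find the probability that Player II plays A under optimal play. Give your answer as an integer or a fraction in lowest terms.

2/13

Row minima are -11 and -10, so Player I's maximin is -10; column maxima are 12 and -7, so Player II's minimax is -7. These differ, so the equilibrium is in mixed strategies.
Let Player II play A with probability q. Player I is indifferent when 12q − 11(1−q) = −10q − 7(1−q), giving q = 2/13.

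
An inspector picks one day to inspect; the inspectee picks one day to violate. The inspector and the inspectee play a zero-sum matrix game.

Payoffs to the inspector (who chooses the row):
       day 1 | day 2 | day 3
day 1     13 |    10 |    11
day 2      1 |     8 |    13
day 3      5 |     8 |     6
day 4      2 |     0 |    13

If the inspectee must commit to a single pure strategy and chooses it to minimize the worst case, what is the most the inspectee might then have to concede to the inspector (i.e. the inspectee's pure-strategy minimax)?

The worst case (largest entry) in each column is day 1: 13, day 2: 10, day 3: 13.
The best (smallest) of these is 10.

10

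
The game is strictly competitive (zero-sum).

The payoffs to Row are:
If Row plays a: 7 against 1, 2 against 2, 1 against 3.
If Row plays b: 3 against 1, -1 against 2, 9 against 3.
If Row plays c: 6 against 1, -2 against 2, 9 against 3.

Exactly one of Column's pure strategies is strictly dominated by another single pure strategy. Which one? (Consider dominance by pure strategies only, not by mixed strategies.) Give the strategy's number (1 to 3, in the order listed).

Column prefers columns that give Row less. Compare 1 with 2: 2 < 7, -1 < 3, -2 < 6.
So 2 strictly dominates 1 for Column; 1 is strictly dominated.

1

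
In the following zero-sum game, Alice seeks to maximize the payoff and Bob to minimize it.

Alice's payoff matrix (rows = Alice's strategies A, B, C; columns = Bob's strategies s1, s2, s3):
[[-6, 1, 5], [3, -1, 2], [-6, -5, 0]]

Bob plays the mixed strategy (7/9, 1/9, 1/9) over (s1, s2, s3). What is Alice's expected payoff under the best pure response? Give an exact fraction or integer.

22/9

A: (-6)·(7/9) + (1)·(1/9) + (5)·(1/9) = -4.
B: (3)·(7/9) + (-1)·(1/9) + (2)·(1/9) = 22/9.
C: (-6)·(7/9) + (-5)·(1/9) + (0)·(1/9) = -47/9.
The best pure response is B with expected payoff 22/9.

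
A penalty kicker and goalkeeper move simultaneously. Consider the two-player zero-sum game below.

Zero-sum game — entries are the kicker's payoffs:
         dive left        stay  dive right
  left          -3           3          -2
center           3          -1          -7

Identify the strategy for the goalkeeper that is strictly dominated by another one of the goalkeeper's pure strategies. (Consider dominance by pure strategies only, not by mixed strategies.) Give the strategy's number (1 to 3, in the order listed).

The goalkeeper prefers columns that give the kicker less. Compare stay with dive right: -2 < 3, -7 < -1.
So dive right strictly dominates stay for the goalkeeper; stay is strictly dominated.

2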